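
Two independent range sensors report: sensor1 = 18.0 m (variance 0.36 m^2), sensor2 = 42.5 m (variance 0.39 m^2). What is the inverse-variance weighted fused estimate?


w1 = (1/var1) / (1/var1 + 1/var2)
   = 2.7778 / (2.7778 + 2.5641) = 0.52
w2 = 1 - w1 = 0.48
fused = w1*s1 + w2*s2 = 9.36 + 20.4
= 29.76 m


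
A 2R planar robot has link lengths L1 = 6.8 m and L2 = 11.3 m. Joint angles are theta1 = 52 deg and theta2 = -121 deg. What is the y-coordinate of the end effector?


Convert angles to radians: theta1 = 0.9076, theta2 = -2.1118
y = L1*sin(theta1) + L2*sin(theta1+theta2)
y = 5.3585 + -10.5495
y = -5.191


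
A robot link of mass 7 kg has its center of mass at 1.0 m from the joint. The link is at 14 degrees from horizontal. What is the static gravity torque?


tau = m*g*L*cos(angle)
= 7 * 9.81 * 1.0 * cos(14 deg)
= 7 * 9.81 * 1.0 * 0.9703
= 66.6302 Nm


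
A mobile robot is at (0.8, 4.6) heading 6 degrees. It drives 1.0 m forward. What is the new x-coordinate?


x_new = x0 + d*cos(theta)
= 0.8 + 1.0*cos(6)
= 0.8 + 0.9945
= 1.7945


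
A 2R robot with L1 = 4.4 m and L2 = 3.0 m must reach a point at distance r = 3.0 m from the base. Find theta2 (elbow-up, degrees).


cos(theta2) = (r^2 - L1^2 - L2^2) / (2*L1*L2)
cos(theta2) = (9.0 - 19.36 - 9.0) / 26.4
cos(theta2) = -0.733333
theta2 = 137.1666 degrees


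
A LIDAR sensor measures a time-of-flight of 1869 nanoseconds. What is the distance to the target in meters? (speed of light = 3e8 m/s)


tof = 1869 ns = 1.869e-06 s
dist = c * tof / 2
= 3e8 * 1.869e-06 / 2
= 280.35 m


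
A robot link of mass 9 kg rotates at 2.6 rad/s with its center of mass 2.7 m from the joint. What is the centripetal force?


F = m * omega^2 * r
= 9 * 2.6^2 * 2.7
= 9 * 6.76 * 2.7
= 164.268 N


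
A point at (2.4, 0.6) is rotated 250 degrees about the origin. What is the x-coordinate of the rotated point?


x' = x*cos(theta) - y*sin(theta)
cos(250 deg) = -0.342, sin(250 deg) = -0.9397
x' = 2.4 * -0.342 - 0.6 * -0.9397
= -0.8208 - -0.5638
= -0.257


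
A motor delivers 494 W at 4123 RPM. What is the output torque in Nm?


omega = 4123 * 2*pi/60 = 431.7596 rad/s
tau = P / omega = 494 / 431.7596
= 1.1442 Nm


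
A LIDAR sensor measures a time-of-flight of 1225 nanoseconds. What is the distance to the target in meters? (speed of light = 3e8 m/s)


tof = 1225 ns = 1.225e-06 s
dist = c * tof / 2
= 3e8 * 1.225e-06 / 2
= 183.75 m


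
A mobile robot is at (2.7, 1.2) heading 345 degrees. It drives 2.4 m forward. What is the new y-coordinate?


y_new = y0 + d*sin(theta)
= 1.2 + 2.4*sin(345)
= 1.2 + -0.6212
= 0.5788


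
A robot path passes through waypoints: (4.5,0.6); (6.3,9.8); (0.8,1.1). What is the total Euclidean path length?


Segment lengths:
  seg1 = sqrt((1.8)^2 + (9.2)^2) = 9.3744
  seg2 = sqrt((-5.5)^2 + (-8.7)^2) = 10.2927
Total = 19.6671


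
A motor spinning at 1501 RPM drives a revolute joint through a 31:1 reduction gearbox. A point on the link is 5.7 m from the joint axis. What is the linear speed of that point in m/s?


omega_motor = 1501 * 2*pi/60 = 157.1844 rad/s
omega_joint = omega_motor / 31 = 5.0705 rad/s
v = omega_joint * r = 5.0705 * 5.7
= 28.9016 m/s


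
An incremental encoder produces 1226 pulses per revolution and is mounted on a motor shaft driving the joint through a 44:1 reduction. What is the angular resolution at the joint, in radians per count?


counts per rev = 1226
effective counts at joint = 1226 * 44 = 53944
resolution = 2*pi / 53944
= 1.1648e-04 rad/count


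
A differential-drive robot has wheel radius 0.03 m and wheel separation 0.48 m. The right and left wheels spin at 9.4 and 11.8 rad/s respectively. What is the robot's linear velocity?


vR = r*wR = 0.03*9.4 = 0.282 m/s
vL = r*wL = 0.03*11.8 = 0.354 m/s
v = (vR+vL)/2 = 0.318 m/s
omega = (vR-vL)/L = -0.15 rad/s
linear velocity = 0.318 m/s


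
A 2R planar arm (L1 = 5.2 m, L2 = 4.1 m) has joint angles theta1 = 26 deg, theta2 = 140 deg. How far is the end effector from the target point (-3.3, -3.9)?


End effector via forward kinematics:
x = L1*cos(t1) + L2*cos(t1+t2) = 0.6955
y = L1*sin(t1) + L2*sin(t1+t2) = 3.2714
Distance to target:
d = sqrt((-3.3 - 0.6955)^2 + (-3.9 - 3.2714)^2)
= sqrt(15.9642 + 51.4291)
= 8.2093 m


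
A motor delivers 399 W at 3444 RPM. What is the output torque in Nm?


omega = 3444 * 2*pi/60 = 360.6548 rad/s
tau = P / omega = 399 / 360.6548
= 1.1063 Nm


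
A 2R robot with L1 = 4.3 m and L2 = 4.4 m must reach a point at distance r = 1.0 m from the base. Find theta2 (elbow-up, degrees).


cos(theta2) = (r^2 - L1^2 - L2^2) / (2*L1*L2)
cos(theta2) = (1.0 - 18.49 - 19.36) / 37.84
cos(theta2) = -0.973837
theta2 = 166.865 degrees


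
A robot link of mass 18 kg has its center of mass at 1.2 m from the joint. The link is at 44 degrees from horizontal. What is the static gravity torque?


tau = m*g*L*cos(angle)
= 18 * 9.81 * 1.2 * cos(44 deg)
= 18 * 9.81 * 1.2 * 0.7193
= 152.4252 Nm


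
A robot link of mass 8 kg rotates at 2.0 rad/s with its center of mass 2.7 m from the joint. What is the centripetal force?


F = m * omega^2 * r
= 8 * 2.0^2 * 2.7
= 8 * 4.0 * 2.7
= 86.4 N


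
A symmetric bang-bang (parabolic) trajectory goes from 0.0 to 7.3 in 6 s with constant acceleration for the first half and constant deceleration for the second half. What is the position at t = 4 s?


Symmetric rest-to-rest: each phase covers (pf-p0)/2 in time T/2. 0.5*a*(T/2)^2 = (pf-p0)/2 => a = 4*(pf-p0)/T^2
a = 4*(7.3-0.0)/6^2 = 0.8111
t = 4 is in the deceleration phase (t > T/2).
p = pf - 0.5*a*(T-t)^2 = 7.3 - 0.5*0.8111*2^2
= 5.6778


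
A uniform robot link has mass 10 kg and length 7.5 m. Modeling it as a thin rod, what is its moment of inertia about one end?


I = (1/3) * m * L^2
= (1/3) * 10 * 7.5^2
= 0.333333 * 10 * 56.25
= 187.5 kg*m^2


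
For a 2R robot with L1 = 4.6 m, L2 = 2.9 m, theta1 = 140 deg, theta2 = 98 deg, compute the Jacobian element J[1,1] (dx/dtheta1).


J[1,1] = -L1*sin(t1) - L2*sin(t1+t2)
= -4.6*sin(140) - 2.9*sin(238)
= -0.4975


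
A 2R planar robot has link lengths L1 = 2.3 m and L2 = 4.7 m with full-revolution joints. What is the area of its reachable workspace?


r_max = L1 + L2 = 7.0 m
r_min = |L1 - L2| = 2.4 m
Area = pi*(r_max^2 - r_min^2)
= pi*(49.0 - 5.76)
= pi * 43.24
= 135.8425 m^2


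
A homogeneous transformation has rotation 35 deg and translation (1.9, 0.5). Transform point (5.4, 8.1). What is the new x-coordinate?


x' = cos(theta)*px - sin(theta)*py + tx
= 0.8192*5.4 - 0.5736*8.1 + 1.9
= 1.6775


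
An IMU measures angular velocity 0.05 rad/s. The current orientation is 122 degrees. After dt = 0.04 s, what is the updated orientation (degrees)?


delta_theta = w * dt = 0.05 * 0.04 = 0.002 rad
= 0.1146 deg
theta_new = 122 + 0.1146 = 122.1146 deg


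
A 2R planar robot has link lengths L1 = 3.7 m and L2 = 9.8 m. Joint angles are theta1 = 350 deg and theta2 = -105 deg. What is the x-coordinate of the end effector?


Convert angles to radians: theta1 = 6.1087, theta2 = -1.8326
x = L1*cos(theta1) + L2*cos(theta1+theta2)
x = 3.6438 + -4.1417
x = -0.4979


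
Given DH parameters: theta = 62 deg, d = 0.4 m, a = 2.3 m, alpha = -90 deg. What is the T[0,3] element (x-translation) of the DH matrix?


T[0,3] = a * cos(theta)
= 2.3 * cos(62 deg)
= 2.3 * 0.4695
= 1.0798


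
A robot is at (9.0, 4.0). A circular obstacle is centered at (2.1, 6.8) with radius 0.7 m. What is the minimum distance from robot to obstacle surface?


center_dist = sqrt((9.0-2.1)^2 + (4.0-6.8)^2)
= sqrt(47.61 + 7.84)
= 7.4465
min_dist = center_dist - radius = 7.4465 - 0.7 = 6.7465 m


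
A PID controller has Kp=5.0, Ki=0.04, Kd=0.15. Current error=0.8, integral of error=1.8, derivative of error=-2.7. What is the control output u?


u = Kp*e + Ki*int(e) + Kd*de/dt
= 5.0*0.8 + 0.04*1.8 + 0.15*(-2.7)
= 4.0 + 0.072 + -0.405
= 3.667


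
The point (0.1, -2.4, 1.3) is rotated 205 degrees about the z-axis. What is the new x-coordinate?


Rotation about z-axis: x' = x*cos(theta) - y*sin(theta)
= 0.1 * -0.9063 - -2.4 * -0.4226
= -1.1049


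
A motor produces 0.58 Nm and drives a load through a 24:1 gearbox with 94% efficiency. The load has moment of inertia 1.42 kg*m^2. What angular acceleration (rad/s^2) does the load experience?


tau_out = tau_motor * N * eta
= 0.58 * 24 * 0.94 = 13.0848 Nm
alpha = tau_out / I = 13.0848 / 1.42
= 9.2146 rad/s^2


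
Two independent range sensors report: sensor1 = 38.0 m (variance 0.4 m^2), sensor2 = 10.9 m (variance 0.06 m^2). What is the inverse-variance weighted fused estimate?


w1 = (1/var1) / (1/var1 + 1/var2)
   = 2.5 / (2.5 + 16.6667) = 0.1304
w2 = 1 - w1 = 0.8696
fused = w1*s1 + w2*s2 = 4.9565 + 9.4783
= 14.4348 m


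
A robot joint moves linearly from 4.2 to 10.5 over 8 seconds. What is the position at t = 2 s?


s = t/T = 2/8 = 0.25
p(t) = p0 + (pf-p0)*s
= 4.2 + (10.5 - 4.2) * 0.25
= 5.775


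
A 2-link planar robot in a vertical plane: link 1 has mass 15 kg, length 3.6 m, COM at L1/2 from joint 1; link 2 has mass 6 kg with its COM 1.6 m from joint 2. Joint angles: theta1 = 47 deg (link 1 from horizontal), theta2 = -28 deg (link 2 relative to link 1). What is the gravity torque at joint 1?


Horizontal distance from joint 1 to link-1 COM:
  x_c1 = (L1/2)*cos(t1) = 1.8 * 0.682 = 1.2276 m
Horizontal distance from joint 1 to link-2 COM:
  x_c2 = L1*cos(t1) + Lc2*cos(t1+t2)
       = 3.6*0.682 + 1.6*0.9455 = 3.968 m
tau1 = m1*g*x_c1 + m2*g*x_c2
     = 15*9.81*1.2276 + 6*9.81*3.968
     = 180.6409 + 233.5579
     = 414.1988 Nm


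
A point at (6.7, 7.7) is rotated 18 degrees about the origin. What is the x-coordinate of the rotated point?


x' = x*cos(theta) - y*sin(theta)
cos(18 deg) = 0.9511, sin(18 deg) = 0.309
x' = 6.7 * 0.9511 - 7.7 * 0.309
= 6.3721 - 2.3794
= 3.9926


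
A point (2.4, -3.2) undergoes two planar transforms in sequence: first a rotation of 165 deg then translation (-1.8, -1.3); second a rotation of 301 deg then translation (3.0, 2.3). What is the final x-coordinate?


After transform 1:
x1 = cos(165)*2.4 - sin(165)*-3.2 + -1.8 = -3.29
y1 = sin(165)*2.4 + cos(165)*-3.2 + -1.3 = 2.4121
After transform 2:
x2 = cos(301)*-3.29 - sin(301)*2.4121 + 3.0
= 3.3731


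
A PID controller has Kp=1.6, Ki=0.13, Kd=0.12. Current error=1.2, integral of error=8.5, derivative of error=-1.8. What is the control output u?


u = Kp*e + Ki*int(e) + Kd*de/dt
= 1.6*1.2 + 0.13*8.5 + 0.12*(-1.8)
= 1.92 + 1.105 + -0.216
= 2.809


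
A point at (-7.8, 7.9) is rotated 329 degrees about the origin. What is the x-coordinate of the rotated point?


x' = x*cos(theta) - y*sin(theta)
cos(329 deg) = 0.8572, sin(329 deg) = -0.515
x' = -7.8 * 0.8572 - 7.9 * -0.515
= -6.6859 - -4.0688
= -2.6171


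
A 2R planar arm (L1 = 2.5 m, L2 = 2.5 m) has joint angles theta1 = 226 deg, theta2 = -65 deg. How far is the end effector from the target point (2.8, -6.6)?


End effector via forward kinematics:
x = L1*cos(t1) + L2*cos(t1+t2) = -4.1004
y = L1*sin(t1) + L2*sin(t1+t2) = -0.9844
Distance to target:
d = sqrt((2.8 - -4.1004)^2 + (-6.6 - -0.9844)^2)
= sqrt(47.6161 + 31.5346)
= 8.8967 m


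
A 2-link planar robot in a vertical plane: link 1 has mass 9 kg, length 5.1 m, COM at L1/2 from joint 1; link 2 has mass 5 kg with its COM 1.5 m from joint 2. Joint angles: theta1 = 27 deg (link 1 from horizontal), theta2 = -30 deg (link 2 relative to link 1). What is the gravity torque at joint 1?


Horizontal distance from joint 1 to link-1 COM:
  x_c1 = (L1/2)*cos(t1) = 2.55 * 0.891 = 2.2721 m
Horizontal distance from joint 1 to link-2 COM:
  x_c2 = L1*cos(t1) + Lc2*cos(t1+t2)
       = 5.1*0.891 + 1.5*0.9986 = 6.0421 m
tau1 = m1*g*x_c1 + m2*g*x_c2
     = 9*9.81*2.2721 + 5*9.81*6.0421
     = 200.6008 + 296.3639
     = 496.9647 Nm


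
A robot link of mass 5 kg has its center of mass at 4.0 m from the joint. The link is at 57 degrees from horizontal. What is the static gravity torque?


tau = m*g*L*cos(angle)
= 5 * 9.81 * 4.0 * cos(57 deg)
= 5 * 9.81 * 4.0 * 0.5446
= 106.8582 Nm


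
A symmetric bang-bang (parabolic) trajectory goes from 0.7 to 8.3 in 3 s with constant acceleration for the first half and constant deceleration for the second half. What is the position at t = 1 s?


Symmetric rest-to-rest: each phase covers (pf-p0)/2 in time T/2. 0.5*a*(T/2)^2 = (pf-p0)/2 => a = 4*(pf-p0)/T^2
a = 4*(8.3-0.7)/3^2 = 3.3778
t = 1 is in the acceleration phase (t <= T/2).
p = p0 + 0.5*a*t^2 = 0.7 + 0.5*3.3778*1^2
= 2.3889


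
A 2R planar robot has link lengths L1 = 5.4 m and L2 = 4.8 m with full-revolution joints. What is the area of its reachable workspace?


r_max = L1 + L2 = 10.2 m
r_min = |L1 - L2| = 0.6 m
Area = pi*(r_max^2 - r_min^2)
= pi*(104.04 - 0.36)
= pi * 103.68
= 325.7203 m^2


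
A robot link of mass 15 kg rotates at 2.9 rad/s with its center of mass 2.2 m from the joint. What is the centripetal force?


F = m * omega^2 * r
= 15 * 2.9^2 * 2.2
= 15 * 8.41 * 2.2
= 277.53 N


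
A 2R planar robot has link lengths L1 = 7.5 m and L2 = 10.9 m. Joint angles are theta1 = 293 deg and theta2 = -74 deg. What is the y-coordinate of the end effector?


Convert angles to radians: theta1 = 5.1138, theta2 = -1.2915
y = L1*sin(theta1) + L2*sin(theta1+theta2)
y = -6.9038 + -6.8596
y = -13.7634


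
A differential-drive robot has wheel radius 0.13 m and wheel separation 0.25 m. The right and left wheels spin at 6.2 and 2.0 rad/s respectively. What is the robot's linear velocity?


vR = r*wR = 0.13*6.2 = 0.806 m/s
vL = r*wL = 0.13*2.0 = 0.26 m/s
v = (vR+vL)/2 = 0.533 m/s
omega = (vR-vL)/L = 2.184 rad/s
linear velocity = 0.533 m/s


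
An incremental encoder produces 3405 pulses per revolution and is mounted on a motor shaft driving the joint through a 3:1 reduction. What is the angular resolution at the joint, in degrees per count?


counts per rev = 3405
effective counts at joint = 3405 * 3 = 10215
resolution = 360 / 10215
= 0.0352 deg/count


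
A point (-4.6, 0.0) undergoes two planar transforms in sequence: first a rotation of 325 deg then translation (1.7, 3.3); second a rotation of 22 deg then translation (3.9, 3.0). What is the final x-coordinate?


After transform 1:
x1 = cos(325)*-4.6 - sin(325)*0.0 + 1.7 = -2.0681
y1 = sin(325)*-4.6 + cos(325)*0.0 + 3.3 = 5.9385
After transform 2:
x2 = cos(22)*-2.0681 - sin(22)*5.9385 + 3.9
= -0.2421


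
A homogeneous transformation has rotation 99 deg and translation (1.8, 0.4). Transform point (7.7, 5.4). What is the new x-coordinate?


x' = cos(theta)*px - sin(theta)*py + tx
= -0.1564*7.7 - 0.9877*5.4 + 1.8
= -4.7381


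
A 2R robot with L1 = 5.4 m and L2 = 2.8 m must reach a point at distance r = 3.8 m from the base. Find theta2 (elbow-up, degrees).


cos(theta2) = (r^2 - L1^2 - L2^2) / (2*L1*L2)
cos(theta2) = (14.44 - 29.16 - 7.84) / 30.24
cos(theta2) = -0.746032
theta2 = 138.2478 degrees


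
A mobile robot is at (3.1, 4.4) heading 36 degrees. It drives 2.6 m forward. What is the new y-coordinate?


y_new = y0 + d*sin(theta)
= 4.4 + 2.6*sin(36)
= 4.4 + 1.5282
= 5.9282


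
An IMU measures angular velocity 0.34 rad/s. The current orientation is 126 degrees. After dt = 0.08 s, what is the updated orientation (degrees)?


delta_theta = w * dt = 0.34 * 0.08 = 0.0272 rad
= 1.5584 deg
theta_new = 126 + 1.5584 = 127.5584 deg


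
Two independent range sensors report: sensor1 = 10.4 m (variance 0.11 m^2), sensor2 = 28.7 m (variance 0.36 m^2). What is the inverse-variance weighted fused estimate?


w1 = (1/var1) / (1/var1 + 1/var2)
   = 9.0909 / (9.0909 + 2.7778) = 0.766
w2 = 1 - w1 = 0.234
fused = w1*s1 + w2*s2 = 7.966 + 6.717
= 14.683 m


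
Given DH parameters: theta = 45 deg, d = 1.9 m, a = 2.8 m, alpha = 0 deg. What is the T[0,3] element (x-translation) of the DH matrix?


T[0,3] = a * cos(theta)
= 2.8 * cos(45 deg)
= 2.8 * 0.7071
= 1.9799


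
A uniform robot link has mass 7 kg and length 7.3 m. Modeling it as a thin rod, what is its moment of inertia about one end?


I = (1/3) * m * L^2
= (1/3) * 7 * 7.3^2
= 0.333333 * 7 * 53.29
= 124.3433 kg*m^2


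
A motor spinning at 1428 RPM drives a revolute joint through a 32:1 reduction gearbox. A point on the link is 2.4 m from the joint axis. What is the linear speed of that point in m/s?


omega_motor = 1428 * 2*pi/60 = 149.5398 rad/s
omega_joint = omega_motor / 32 = 4.6731 rad/s
v = omega_joint * r = 4.6731 * 2.4
= 11.2155 m/s


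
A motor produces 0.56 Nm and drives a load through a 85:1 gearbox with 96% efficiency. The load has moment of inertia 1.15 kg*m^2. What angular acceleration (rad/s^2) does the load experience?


tau_out = tau_motor * N * eta
= 0.56 * 85 * 0.96 = 45.696 Nm
alpha = tau_out / I = 45.696 / 1.15
= 39.7357 rad/s^2


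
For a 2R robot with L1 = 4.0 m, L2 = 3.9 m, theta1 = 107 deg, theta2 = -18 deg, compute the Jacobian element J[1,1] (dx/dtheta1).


J[1,1] = -L1*sin(t1) - L2*sin(t1+t2)
= -4.0*sin(107) - 3.9*sin(89)
= -7.7246


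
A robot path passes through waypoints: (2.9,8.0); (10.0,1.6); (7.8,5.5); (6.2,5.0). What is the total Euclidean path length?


Segment lengths:
  seg1 = sqrt((7.1)^2 + (-6.4)^2) = 9.5588
  seg2 = sqrt((-2.2)^2 + (3.9)^2) = 4.4777
  seg3 = sqrt((-1.6)^2 + (-0.5)^2) = 1.6763
Total = 15.7128


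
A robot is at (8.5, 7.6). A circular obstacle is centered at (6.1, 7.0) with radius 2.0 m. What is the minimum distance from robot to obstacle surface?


center_dist = sqrt((8.5-6.1)^2 + (7.6-7.0)^2)
= sqrt(5.76 + 0.36)
= 2.4739
min_dist = center_dist - radius = 2.4739 - 2.0 = 0.4739 m


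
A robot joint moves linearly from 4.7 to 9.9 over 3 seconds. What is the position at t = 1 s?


s = t/T = 1/3 = 0.3333
p(t) = p0 + (pf-p0)*s
= 4.7 + (9.9 - 4.7) * 0.3333
= 6.4333


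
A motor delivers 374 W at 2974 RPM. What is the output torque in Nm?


omega = 2974 * 2*pi/60 = 311.4366 rad/s
tau = P / omega = 374 / 311.4366
= 1.2009 Nm


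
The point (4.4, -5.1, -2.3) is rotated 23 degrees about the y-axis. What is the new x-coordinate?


Rotation about y-axis: x' = x*cos(theta) + z*sin(theta)
= 4.4 * 0.9205 + -2.3 * 0.3907
= 3.1515


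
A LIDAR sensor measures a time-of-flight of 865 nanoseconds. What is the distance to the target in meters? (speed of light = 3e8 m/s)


tof = 865 ns = 8.65e-07 s
dist = c * tof / 2
= 3e8 * 8.65e-07 / 2
= 129.75 m


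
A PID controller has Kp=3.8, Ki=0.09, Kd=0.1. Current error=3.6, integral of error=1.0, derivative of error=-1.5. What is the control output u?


u = Kp*e + Ki*int(e) + Kd*de/dt
= 3.8*3.6 + 0.09*1.0 + 0.1*(-1.5)
= 13.68 + 0.09 + -0.15
= 13.62


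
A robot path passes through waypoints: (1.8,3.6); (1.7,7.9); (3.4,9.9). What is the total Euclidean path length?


Segment lengths:
  seg1 = sqrt((-0.1)^2 + (4.3)^2) = 4.3012
  seg2 = sqrt((1.7)^2 + (2.0)^2) = 2.6249
Total = 6.926


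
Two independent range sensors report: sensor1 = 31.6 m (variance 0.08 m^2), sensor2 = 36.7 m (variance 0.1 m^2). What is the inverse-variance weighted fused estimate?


w1 = (1/var1) / (1/var1 + 1/var2)
   = 12.5 / (12.5 + 10.0) = 0.5556
w2 = 1 - w1 = 0.4444
fused = w1*s1 + w2*s2 = 17.5556 + 16.3111
= 33.8667 m


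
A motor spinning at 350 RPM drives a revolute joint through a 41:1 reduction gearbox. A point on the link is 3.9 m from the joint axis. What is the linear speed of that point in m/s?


omega_motor = 350 * 2*pi/60 = 36.6519 rad/s
omega_joint = omega_motor / 41 = 0.8939 rad/s
v = omega_joint * r = 0.8939 * 3.9
= 3.4864 m/s


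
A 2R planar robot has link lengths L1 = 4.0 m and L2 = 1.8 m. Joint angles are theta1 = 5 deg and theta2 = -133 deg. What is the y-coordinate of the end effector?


Convert angles to radians: theta1 = 0.0873, theta2 = -2.3213
y = L1*sin(theta1) + L2*sin(theta1+theta2)
y = 0.3486 + -1.4184
y = -1.0698


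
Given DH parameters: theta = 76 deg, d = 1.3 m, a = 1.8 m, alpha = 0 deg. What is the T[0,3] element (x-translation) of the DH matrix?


T[0,3] = a * cos(theta)
= 1.8 * cos(76 deg)
= 1.8 * 0.2419
= 0.4355


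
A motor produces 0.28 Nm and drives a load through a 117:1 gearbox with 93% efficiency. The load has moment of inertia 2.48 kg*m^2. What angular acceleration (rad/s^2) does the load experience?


tau_out = tau_motor * N * eta
= 0.28 * 117 * 0.93 = 30.4668 Nm
alpha = tau_out / I = 30.4668 / 2.48
= 12.285 rad/s^2


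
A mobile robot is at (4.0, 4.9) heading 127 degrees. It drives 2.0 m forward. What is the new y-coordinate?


y_new = y0 + d*sin(theta)
= 4.9 + 2.0*sin(127)
= 4.9 + 1.5973
= 6.4973


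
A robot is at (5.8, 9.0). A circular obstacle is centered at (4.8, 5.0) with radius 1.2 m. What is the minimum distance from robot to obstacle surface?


center_dist = sqrt((5.8-4.8)^2 + (9.0-5.0)^2)
= sqrt(1.0 + 16.0)
= 4.1231
min_dist = center_dist - radius = 4.1231 - 1.2 = 2.9231 m


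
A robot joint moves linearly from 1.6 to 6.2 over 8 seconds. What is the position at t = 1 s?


s = t/T = 1/8 = 0.125
p(t) = p0 + (pf-p0)*s
= 1.6 + (6.2 - 1.6) * 0.125
= 2.175


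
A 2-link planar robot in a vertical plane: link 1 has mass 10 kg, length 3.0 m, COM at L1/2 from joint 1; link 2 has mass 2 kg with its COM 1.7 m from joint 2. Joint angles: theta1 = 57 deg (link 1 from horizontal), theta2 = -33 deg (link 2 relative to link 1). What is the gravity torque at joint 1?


Horizontal distance from joint 1 to link-1 COM:
  x_c1 = (L1/2)*cos(t1) = 1.5 * 0.5446 = 0.817 m
Horizontal distance from joint 1 to link-2 COM:
  x_c2 = L1*cos(t1) + Lc2*cos(t1+t2)
       = 3.0*0.5446 + 1.7*0.9135 = 3.1869 m
tau1 = m1*g*x_c1 + m2*g*x_c2
     = 10*9.81*0.817 + 2*9.81*3.1869
     = 80.1436 + 62.5278
     = 142.6715 Nm


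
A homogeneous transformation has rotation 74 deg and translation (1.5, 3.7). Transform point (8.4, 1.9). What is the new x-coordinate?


x' = cos(theta)*px - sin(theta)*py + tx
= 0.2756*8.4 - 0.9613*1.9 + 1.5
= 1.989


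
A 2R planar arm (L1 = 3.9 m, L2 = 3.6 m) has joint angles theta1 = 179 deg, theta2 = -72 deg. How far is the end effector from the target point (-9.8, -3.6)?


End effector via forward kinematics:
x = L1*cos(t1) + L2*cos(t1+t2) = -4.9519
y = L1*sin(t1) + L2*sin(t1+t2) = 3.5108
Distance to target:
d = sqrt((-9.8 - -4.9519)^2 + (-3.6 - 3.5108)^2)
= sqrt(23.5036 + 50.5629)
= 8.6062 m


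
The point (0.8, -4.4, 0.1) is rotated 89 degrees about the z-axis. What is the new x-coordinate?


Rotation about z-axis: x' = x*cos(theta) - y*sin(theta)
= 0.8 * 0.0175 - -4.4 * 0.9998
= 4.4133


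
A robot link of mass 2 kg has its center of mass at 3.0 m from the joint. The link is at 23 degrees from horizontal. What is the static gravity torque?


tau = m*g*L*cos(angle)
= 2 * 9.81 * 3.0 * cos(23 deg)
= 2 * 9.81 * 3.0 * 0.9205
= 54.1809 Nm


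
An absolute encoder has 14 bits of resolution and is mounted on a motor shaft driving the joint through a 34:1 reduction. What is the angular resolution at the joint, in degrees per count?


counts = 2^14 = 16384
effective counts at joint = 16384 * 34 = 557056
resolution = 360 / 557056
= 6.4625e-04 deg/count


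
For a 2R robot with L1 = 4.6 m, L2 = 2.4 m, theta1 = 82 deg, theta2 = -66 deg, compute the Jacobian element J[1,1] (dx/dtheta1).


J[1,1] = -L1*sin(t1) - L2*sin(t1+t2)
= -4.6*sin(82) - 2.4*sin(16)
= -5.2168


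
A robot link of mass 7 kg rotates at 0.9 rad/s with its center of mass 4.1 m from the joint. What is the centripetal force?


F = m * omega^2 * r
= 7 * 0.9^2 * 4.1
= 7 * 0.81 * 4.1
= 23.247 N


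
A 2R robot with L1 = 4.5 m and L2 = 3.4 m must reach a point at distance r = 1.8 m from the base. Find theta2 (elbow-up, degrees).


cos(theta2) = (r^2 - L1^2 - L2^2) / (2*L1*L2)
cos(theta2) = (3.24 - 20.25 - 11.56) / 30.6
cos(theta2) = -0.93366
theta2 = 159.0127 degrees


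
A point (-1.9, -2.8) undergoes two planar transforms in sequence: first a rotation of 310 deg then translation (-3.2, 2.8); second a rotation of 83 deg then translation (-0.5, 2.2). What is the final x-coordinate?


After transform 1:
x1 = cos(310)*-1.9 - sin(310)*-2.8 + -3.2 = -6.5662
y1 = sin(310)*-1.9 + cos(310)*-2.8 + 2.8 = 2.4557
After transform 2:
x2 = cos(83)*-6.5662 - sin(83)*2.4557 + -0.5
= -3.7376


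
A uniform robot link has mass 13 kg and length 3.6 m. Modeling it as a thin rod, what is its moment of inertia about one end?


I = (1/3) * m * L^2
= (1/3) * 13 * 3.6^2
= 0.333333 * 13 * 12.96
= 56.16 kg*m^2


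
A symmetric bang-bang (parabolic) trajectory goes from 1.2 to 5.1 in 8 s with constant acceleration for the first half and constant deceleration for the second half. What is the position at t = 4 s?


Symmetric rest-to-rest: each phase covers (pf-p0)/2 in time T/2. 0.5*a*(T/2)^2 = (pf-p0)/2 => a = 4*(pf-p0)/T^2
a = 4*(5.1-1.2)/8^2 = 0.2437
t = 4 is in the acceleration phase (t <= T/2).
p = p0 + 0.5*a*t^2 = 1.2 + 0.5*0.2437*4^2
= 3.15


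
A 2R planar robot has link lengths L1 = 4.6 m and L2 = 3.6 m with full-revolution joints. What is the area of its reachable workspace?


r_max = L1 + L2 = 8.2 m
r_min = |L1 - L2| = 1.0 m
Area = pi*(r_max^2 - r_min^2)
= pi*(67.24 - 1.0)
= pi * 66.24
= 208.0991 m^2


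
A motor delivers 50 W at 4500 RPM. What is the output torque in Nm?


omega = 4500 * 2*pi/60 = 471.2389 rad/s
tau = P / omega = 50 / 471.2389
= 0.1061 Nm


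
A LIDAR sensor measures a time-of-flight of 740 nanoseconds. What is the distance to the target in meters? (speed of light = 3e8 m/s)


tof = 740 ns = 7.4e-07 s
dist = c * tof / 2
= 3e8 * 7.4e-07 / 2
= 111.0 m


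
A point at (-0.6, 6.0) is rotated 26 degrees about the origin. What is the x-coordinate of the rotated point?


x' = x*cos(theta) - y*sin(theta)
cos(26 deg) = 0.8988, sin(26 deg) = 0.4384
x' = -0.6 * 0.8988 - 6.0 * 0.4384
= -0.5393 - 2.6302
= -3.1695


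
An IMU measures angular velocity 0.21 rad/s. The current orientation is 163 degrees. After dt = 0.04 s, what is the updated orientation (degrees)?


delta_theta = w * dt = 0.21 * 0.04 = 0.0084 rad
= 0.4813 deg
theta_new = 163 + 0.4813 = 163.4813 deg


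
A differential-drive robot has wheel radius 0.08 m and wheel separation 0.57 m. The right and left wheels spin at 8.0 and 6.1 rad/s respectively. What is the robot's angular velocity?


vR = r*wR = 0.08*8.0 = 0.64 m/s
vL = r*wL = 0.08*6.1 = 0.488 m/s
v = (vR+vL)/2 = 0.564 m/s
omega = (vR-vL)/L = 0.2667 rad/s
angular velocity = 0.2667 rad/s


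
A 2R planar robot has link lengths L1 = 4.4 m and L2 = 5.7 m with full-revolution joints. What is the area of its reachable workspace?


r_max = L1 + L2 = 10.1 m
r_min = |L1 - L2| = 1.3 m
Area = pi*(r_max^2 - r_min^2)
= pi*(102.01 - 1.69)
= pi * 100.32
= 315.1646 m^2


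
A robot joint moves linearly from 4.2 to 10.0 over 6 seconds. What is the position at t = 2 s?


s = t/T = 2/6 = 0.3333
p(t) = p0 + (pf-p0)*s
= 4.2 + (10.0 - 4.2) * 0.3333
= 6.1333


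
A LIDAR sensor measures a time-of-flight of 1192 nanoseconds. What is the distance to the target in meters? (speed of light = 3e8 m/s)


tof = 1192 ns = 1.192e-06 s
dist = c * tof / 2
= 3e8 * 1.192e-06 / 2
= 178.8 m


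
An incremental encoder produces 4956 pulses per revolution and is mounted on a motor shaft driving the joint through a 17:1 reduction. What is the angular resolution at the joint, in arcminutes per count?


counts per rev = 4956
effective counts at joint = 4956 * 17 = 84252
resolution = 360*60 / 84252
= 0.2564 arcmin/count


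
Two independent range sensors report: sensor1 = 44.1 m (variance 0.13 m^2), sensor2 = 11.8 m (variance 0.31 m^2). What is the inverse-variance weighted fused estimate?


w1 = (1/var1) / (1/var1 + 1/var2)
   = 7.6923 / (7.6923 + 3.2258) = 0.7045
w2 = 1 - w1 = 0.2955
fused = w1*s1 + w2*s2 = 31.0705 + 3.4864
= 34.5568 m


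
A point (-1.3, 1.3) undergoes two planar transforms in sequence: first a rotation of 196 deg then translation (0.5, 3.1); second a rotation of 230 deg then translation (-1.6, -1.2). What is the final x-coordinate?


After transform 1:
x1 = cos(196)*-1.3 - sin(196)*1.3 + 0.5 = 2.108
y1 = sin(196)*-1.3 + cos(196)*1.3 + 3.1 = 2.2087
After transform 2:
x2 = cos(230)*2.108 - sin(230)*2.2087 + -1.6
= -1.263


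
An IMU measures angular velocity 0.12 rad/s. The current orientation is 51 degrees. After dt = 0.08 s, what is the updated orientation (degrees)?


delta_theta = w * dt = 0.12 * 0.08 = 0.0096 rad
= 0.55 deg
theta_new = 51 + 0.55 = 51.55 deg


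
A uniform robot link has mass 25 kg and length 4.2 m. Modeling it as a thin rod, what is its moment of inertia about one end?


I = (1/3) * m * L^2
= (1/3) * 25 * 4.2^2
= 0.333333 * 25 * 17.64
= 147.0 kg*m^2


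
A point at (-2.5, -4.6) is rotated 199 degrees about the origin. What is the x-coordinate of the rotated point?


x' = x*cos(theta) - y*sin(theta)
cos(199 deg) = -0.9455, sin(199 deg) = -0.3256
x' = -2.5 * -0.9455 - -4.6 * -0.3256
= 2.3638 - 1.4976
= 0.8662


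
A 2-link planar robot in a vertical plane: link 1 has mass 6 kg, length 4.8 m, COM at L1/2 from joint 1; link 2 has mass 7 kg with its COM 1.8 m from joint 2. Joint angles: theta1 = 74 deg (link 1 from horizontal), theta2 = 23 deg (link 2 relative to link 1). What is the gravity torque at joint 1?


Horizontal distance from joint 1 to link-1 COM:
  x_c1 = (L1/2)*cos(t1) = 2.4 * 0.2756 = 0.6615 m
Horizontal distance from joint 1 to link-2 COM:
  x_c2 = L1*cos(t1) + Lc2*cos(t1+t2)
       = 4.8*0.2756 + 1.8*-0.1219 = 1.1037 m
tau1 = m1*g*x_c1 + m2*g*x_c2
     = 6*9.81*0.6615 + 7*9.81*1.1037
     = 38.9376 + 75.7907
     = 114.7283 Nm


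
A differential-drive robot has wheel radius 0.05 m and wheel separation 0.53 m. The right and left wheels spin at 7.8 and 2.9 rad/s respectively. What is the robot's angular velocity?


vR = r*wR = 0.05*7.8 = 0.39 m/s
vL = r*wL = 0.05*2.9 = 0.145 m/s
v = (vR+vL)/2 = 0.2675 m/s
omega = (vR-vL)/L = 0.4623 rad/s
angular velocity = 0.4623 rad/s


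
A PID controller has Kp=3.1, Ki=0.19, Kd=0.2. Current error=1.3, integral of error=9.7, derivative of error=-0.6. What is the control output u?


u = Kp*e + Ki*int(e) + Kd*de/dt
= 3.1*1.3 + 0.19*9.7 + 0.2*(-0.6)
= 4.03 + 1.843 + -0.12
= 5.753


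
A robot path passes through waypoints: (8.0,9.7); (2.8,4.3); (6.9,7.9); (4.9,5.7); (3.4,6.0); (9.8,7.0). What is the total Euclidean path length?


Segment lengths:
  seg1 = sqrt((-5.2)^2 + (-5.4)^2) = 7.4967
  seg2 = sqrt((4.1)^2 + (3.6)^2) = 5.4562
  seg3 = sqrt((-2.0)^2 + (-2.2)^2) = 2.9732
  seg4 = sqrt((-1.5)^2 + (0.3)^2) = 1.5297
  seg5 = sqrt((6.4)^2 + (1.0)^2) = 6.4777
Total = 23.9334


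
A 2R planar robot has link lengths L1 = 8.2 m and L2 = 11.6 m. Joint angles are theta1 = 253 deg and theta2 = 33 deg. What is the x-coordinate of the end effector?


Convert angles to radians: theta1 = 4.4157, theta2 = 0.576
x = L1*cos(theta1) + L2*cos(theta1+theta2)
x = -2.3974 + 3.1974
x = 0.7999


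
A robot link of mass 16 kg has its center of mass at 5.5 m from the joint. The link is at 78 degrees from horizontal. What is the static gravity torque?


tau = m*g*L*cos(angle)
= 16 * 9.81 * 5.5 * cos(78 deg)
= 16 * 9.81 * 5.5 * 0.2079
= 179.486 Nm


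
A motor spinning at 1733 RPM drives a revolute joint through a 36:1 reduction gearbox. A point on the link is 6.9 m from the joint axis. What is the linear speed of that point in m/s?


omega_motor = 1733 * 2*pi/60 = 181.4793 rad/s
omega_joint = omega_motor / 36 = 5.0411 rad/s
v = omega_joint * r = 5.0411 * 6.9
= 34.7835 m/s


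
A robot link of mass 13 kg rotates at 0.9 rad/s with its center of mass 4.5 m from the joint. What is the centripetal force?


F = m * omega^2 * r
= 13 * 0.9^2 * 4.5
= 13 * 0.81 * 4.5
= 47.385 N


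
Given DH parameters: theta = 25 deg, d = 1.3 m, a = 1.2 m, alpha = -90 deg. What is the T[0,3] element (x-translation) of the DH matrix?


T[0,3] = a * cos(theta)
= 1.2 * cos(25 deg)
= 1.2 * 0.9063
= 1.0876


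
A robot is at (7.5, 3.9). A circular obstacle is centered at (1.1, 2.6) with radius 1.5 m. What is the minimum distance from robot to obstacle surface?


center_dist = sqrt((7.5-1.1)^2 + (3.9-2.6)^2)
= sqrt(40.96 + 1.69)
= 6.5307
min_dist = center_dist - radius = 6.5307 - 1.5 = 5.0307 m


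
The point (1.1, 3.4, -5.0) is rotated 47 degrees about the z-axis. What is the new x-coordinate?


Rotation about z-axis: x' = x*cos(theta) - y*sin(theta)
= 1.1 * 0.682 - 3.4 * 0.7314
= -1.7364


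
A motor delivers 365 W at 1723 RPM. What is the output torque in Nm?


omega = 1723 * 2*pi/60 = 180.4321 rad/s
tau = P / omega = 365 / 180.4321
= 2.0229 Nm


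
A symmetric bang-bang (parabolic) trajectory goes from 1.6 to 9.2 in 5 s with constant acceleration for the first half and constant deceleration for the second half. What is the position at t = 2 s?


Symmetric rest-to-rest: each phase covers (pf-p0)/2 in time T/2. 0.5*a*(T/2)^2 = (pf-p0)/2 => a = 4*(pf-p0)/T^2
a = 4*(9.2-1.6)/5^2 = 1.216
t = 2 is in the acceleration phase (t <= T/2).
p = p0 + 0.5*a*t^2 = 1.6 + 0.5*1.216*2^2
= 4.032


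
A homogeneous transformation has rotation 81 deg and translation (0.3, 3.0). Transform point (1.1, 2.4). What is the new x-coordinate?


x' = cos(theta)*px - sin(theta)*py + tx
= 0.1564*1.1 - 0.9877*2.4 + 0.3
= -1.8984


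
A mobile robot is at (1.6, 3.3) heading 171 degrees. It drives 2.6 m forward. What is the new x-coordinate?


x_new = x0 + d*cos(theta)
= 1.6 + 2.6*cos(171)
= 1.6 + -2.568
= -0.968


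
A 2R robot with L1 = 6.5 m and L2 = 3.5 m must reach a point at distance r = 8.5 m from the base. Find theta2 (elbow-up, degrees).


cos(theta2) = (r^2 - L1^2 - L2^2) / (2*L1*L2)
cos(theta2) = (72.25 - 42.25 - 12.25) / 45.5
cos(theta2) = 0.39011
theta2 = 67.0387 degrees


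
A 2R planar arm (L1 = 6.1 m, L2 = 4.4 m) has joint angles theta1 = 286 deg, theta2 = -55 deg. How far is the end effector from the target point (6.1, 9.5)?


End effector via forward kinematics:
x = L1*cos(t1) + L2*cos(t1+t2) = -1.0876
y = L1*sin(t1) + L2*sin(t1+t2) = -9.2831
Distance to target:
d = sqrt((6.1 - -1.0876)^2 + (9.5 - -9.2831)^2)
= sqrt(51.6619 + 352.8063)
= 20.1114 m


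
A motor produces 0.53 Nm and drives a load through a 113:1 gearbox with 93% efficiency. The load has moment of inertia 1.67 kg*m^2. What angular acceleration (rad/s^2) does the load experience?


tau_out = tau_motor * N * eta
= 0.53 * 113 * 0.93 = 55.6977 Nm
alpha = tau_out / I = 55.6977 / 1.67
= 33.3519 rad/s^2


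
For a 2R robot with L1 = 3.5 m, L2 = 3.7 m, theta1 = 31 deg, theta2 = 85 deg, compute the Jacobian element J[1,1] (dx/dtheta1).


J[1,1] = -L1*sin(t1) - L2*sin(t1+t2)
= -3.5*sin(31) - 3.7*sin(116)
= -5.1282


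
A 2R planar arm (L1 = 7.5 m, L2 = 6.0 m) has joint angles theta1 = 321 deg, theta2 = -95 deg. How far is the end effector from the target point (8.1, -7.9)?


End effector via forward kinematics:
x = L1*cos(t1) + L2*cos(t1+t2) = 1.6606
y = L1*sin(t1) + L2*sin(t1+t2) = -9.0359
Distance to target:
d = sqrt((8.1 - 1.6606)^2 + (-7.9 - -9.0359)^2)
= sqrt(41.4653 + 1.2904)
= 6.5388 m


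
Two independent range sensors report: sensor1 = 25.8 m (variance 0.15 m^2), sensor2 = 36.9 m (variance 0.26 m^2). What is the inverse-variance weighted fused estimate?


w1 = (1/var1) / (1/var1 + 1/var2)
   = 6.6667 / (6.6667 + 3.8462) = 0.6341
w2 = 1 - w1 = 0.3659
fused = w1*s1 + w2*s2 = 16.361 + 13.5
= 29.861 m


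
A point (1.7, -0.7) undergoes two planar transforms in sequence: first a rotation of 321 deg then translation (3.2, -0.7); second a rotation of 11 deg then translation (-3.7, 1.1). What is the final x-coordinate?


After transform 1:
x1 = cos(321)*1.7 - sin(321)*-0.7 + 3.2 = 4.0806
y1 = sin(321)*1.7 + cos(321)*-0.7 + -0.7 = -2.3138
After transform 2:
x2 = cos(11)*4.0806 - sin(11)*-2.3138 + -3.7
= 0.7472


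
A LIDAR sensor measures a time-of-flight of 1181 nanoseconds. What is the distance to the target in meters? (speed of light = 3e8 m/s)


tof = 1181 ns = 1.181e-06 s
dist = c * tof / 2
= 3e8 * 1.181e-06 / 2
= 177.15 m


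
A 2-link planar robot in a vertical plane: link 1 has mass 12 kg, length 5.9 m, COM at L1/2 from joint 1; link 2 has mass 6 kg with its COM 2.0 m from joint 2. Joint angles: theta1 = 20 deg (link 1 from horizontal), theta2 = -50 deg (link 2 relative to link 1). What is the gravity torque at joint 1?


Horizontal distance from joint 1 to link-1 COM:
  x_c1 = (L1/2)*cos(t1) = 2.95 * 0.9397 = 2.7721 m
Horizontal distance from joint 1 to link-2 COM:
  x_c2 = L1*cos(t1) + Lc2*cos(t1+t2)
       = 5.9*0.9397 + 2.0*0.866 = 7.2762 m
tau1 = m1*g*x_c1 + m2*g*x_c2
     = 12*9.81*2.7721 + 6*9.81*7.2762
     = 326.3308 + 428.2793
     = 754.6101 Nm


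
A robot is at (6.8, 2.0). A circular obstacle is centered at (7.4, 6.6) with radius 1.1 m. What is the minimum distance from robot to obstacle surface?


center_dist = sqrt((6.8-7.4)^2 + (2.0-6.6)^2)
= sqrt(0.36 + 21.16)
= 4.639
min_dist = center_dist - radius = 4.639 - 1.1 = 3.539 m


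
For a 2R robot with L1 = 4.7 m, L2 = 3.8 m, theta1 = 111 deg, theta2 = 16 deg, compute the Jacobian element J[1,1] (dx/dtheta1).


J[1,1] = -L1*sin(t1) - L2*sin(t1+t2)
= -4.7*sin(111) - 3.8*sin(127)
= -7.4226


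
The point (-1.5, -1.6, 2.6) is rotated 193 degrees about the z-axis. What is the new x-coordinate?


Rotation about z-axis: x' = x*cos(theta) - y*sin(theta)
= -1.5 * -0.9744 - -1.6 * -0.225
= 1.1016


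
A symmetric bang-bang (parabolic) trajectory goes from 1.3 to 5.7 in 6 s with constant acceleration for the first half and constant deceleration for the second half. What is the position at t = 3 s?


Symmetric rest-to-rest: each phase covers (pf-p0)/2 in time T/2. 0.5*a*(T/2)^2 = (pf-p0)/2 => a = 4*(pf-p0)/T^2
a = 4*(5.7-1.3)/6^2 = 0.4889
t = 3 is in the acceleration phase (t <= T/2).
p = p0 + 0.5*a*t^2 = 1.3 + 0.5*0.4889*3^2
= 3.5


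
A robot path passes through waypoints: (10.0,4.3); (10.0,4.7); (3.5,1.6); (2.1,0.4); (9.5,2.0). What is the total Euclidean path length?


Segment lengths:
  seg1 = sqrt((0.0)^2 + (0.4)^2) = 0.4
  seg2 = sqrt((-6.5)^2 + (-3.1)^2) = 7.2014
  seg3 = sqrt((-1.4)^2 + (-1.2)^2) = 1.8439
  seg4 = sqrt((7.4)^2 + (1.6)^2) = 7.571
Total = 17.0163


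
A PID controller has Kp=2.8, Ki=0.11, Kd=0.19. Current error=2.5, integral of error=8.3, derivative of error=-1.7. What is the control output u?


u = Kp*e + Ki*int(e) + Kd*de/dt
= 2.8*2.5 + 0.11*8.3 + 0.19*(-1.7)
= 7.0 + 0.913 + -0.323
= 7.59


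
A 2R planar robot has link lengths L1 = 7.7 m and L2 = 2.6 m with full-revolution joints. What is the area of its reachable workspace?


r_max = L1 + L2 = 10.3 m
r_min = |L1 - L2| = 5.1 m
Area = pi*(r_max^2 - r_min^2)
= pi*(106.09 - 26.01)
= pi * 80.08
= 251.5787 m^2


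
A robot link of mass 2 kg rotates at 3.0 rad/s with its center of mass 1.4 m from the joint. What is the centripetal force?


F = m * omega^2 * r
= 2 * 3.0^2 * 1.4
= 2 * 9.0 * 1.4
= 25.2 N


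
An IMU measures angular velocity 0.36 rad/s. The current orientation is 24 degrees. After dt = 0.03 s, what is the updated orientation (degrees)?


delta_theta = w * dt = 0.36 * 0.03 = 0.0108 rad
= 0.6188 deg
theta_new = 24 + 0.6188 = 24.6188 deg


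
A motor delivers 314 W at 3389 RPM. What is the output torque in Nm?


omega = 3389 * 2*pi/60 = 354.8953 rad/s
tau = P / omega = 314 / 354.8953
= 0.8848 Nm


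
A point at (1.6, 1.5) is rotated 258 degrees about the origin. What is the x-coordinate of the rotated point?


x' = x*cos(theta) - y*sin(theta)
cos(258 deg) = -0.2079, sin(258 deg) = -0.9781
x' = 1.6 * -0.2079 - 1.5 * -0.9781
= -0.3327 - -1.4672
= 1.1346


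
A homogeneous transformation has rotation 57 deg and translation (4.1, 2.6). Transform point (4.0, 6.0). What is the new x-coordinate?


x' = cos(theta)*px - sin(theta)*py + tx
= 0.5446*4.0 - 0.8387*6.0 + 4.1
= 1.2465
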